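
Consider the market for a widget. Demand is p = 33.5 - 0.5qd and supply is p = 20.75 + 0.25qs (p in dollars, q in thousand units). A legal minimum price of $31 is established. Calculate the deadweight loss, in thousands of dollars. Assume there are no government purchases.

54

Rearranging demand gives qd = 67 - 2p; rearranging supply gives qs = 4p - 83. In a free market, 67 - 2p = 4p - 83 gives the equilibrium p* = 25, q* = 17.
Since 31 > 25, the floor is binding.
At p = 31: qd = 67 - 2·31 = 5 and qs = 4·31 - 83 = 41.
Quantity traded falls to 5. At q = 5 the demand price is (67 - 5)/2 = 31 and the supply price is (83 + 5)/4 = 22.
Deadweight loss = ½ · (31 - 22) · (17 - 5) = ½ · 9 · 12 = 54.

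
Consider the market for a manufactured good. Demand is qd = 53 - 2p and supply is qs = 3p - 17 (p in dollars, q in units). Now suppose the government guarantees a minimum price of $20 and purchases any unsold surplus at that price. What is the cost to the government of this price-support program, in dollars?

600

Equilibrium: 53 - 2p = 3p - 17, so 70 = 5p and p* = 14, q* = 25.
The floor of 20 is above the equilibrium price 14, so it binds.
At p = 20: qd = 53 - 2·20 = 13 and qs = 3·20 - 17 = 43.
Surplus = qs - qd = 30.
Government expenditure = surplus × support price = 30 × 20 = 600.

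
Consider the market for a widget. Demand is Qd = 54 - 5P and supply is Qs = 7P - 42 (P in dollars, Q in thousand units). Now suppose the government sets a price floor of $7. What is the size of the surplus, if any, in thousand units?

0

Setting quantity demanded equal to quantity supplied, 54 - 5P = 7P - 42, gives P* = 8 and Q* = 14.
Since 7 is below P* = 8, the floor does not bind and the free-market outcome prevails.
Since the control does not bind, there is no surplus.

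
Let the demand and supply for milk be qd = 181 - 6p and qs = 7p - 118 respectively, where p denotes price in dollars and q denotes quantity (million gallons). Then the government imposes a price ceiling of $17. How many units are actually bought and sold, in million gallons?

1

Without the control the market clears where 181 - 6p = 7p - 118, i.e. p* = 23 and q* = 43.
The ceiling of 17 is below the equilibrium price 23, so it binds.
At p = 17: qd = 181 - 6·17 = 79 and qs = 7·17 - 118 = 1.
The quantity actually transacted is the short side, supply: 1.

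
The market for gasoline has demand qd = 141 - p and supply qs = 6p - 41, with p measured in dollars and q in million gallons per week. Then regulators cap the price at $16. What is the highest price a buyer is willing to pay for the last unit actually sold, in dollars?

86

In a free market, 141 - p = 6p - 41 gives the equilibrium p* = 26, q* = 115.
The ceiling of 16 is below the equilibrium price 26, so it binds.
At p = 16: qd = 141 - 16 = 125 and qs = 6·16 - 41 = 55.
Only 55 units reach the market. On the demand curve, the marginal buyer's willingness to pay at q = 55 is (141 - 55) = 86.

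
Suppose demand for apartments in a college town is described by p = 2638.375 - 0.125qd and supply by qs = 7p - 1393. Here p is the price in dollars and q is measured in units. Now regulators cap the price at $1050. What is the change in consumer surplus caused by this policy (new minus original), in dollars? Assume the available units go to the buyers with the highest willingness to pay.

Rearranging demand gives qd = 21107 - 8p. In a free market, 21107 - 8p = 7p - 1393 gives the equilibrium p* = 1500, q* = 9107.
Because the ceiling (1050) lies below the market-clearing price, it is binding.
At p = 1050: qd = 21107 - 8·1050 = 12707 and qs = 7·1050 - 1393 = 5957.
Consumer surplus without the control is ½ · (2638.375 - 1500) · 9107 = 5183590.5625.
With the ceiling, 5957 units are sold at 1050 (assume they go to the highest-value buyers). The demand price at q = 5957 is 1893.75, so CS = ½ · [(2638.375 - 1050) + (1893.75 - 1050)] · 5957 = 7244084.3125.
Change in consumer surplus = 7244084.3125 - 5183590.5625 = 2060493.75.

2060493.75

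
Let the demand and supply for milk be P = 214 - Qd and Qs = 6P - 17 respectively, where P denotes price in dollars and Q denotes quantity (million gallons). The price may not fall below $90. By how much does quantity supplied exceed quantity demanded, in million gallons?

Rearranging demand gives Qd = 214 - P. Without the control the market clears where 214 - P = 6P - 17, i.e. P* = 33 and Q* = 181.
Because the floor (90) lies above the market-clearing price, it is binding.
At P = 90: Qd = 214 - 90 = 124 and Qs = 6·90 - 17 = 523.
Surplus = Qs - Qd = 523 - 124 = 399.

399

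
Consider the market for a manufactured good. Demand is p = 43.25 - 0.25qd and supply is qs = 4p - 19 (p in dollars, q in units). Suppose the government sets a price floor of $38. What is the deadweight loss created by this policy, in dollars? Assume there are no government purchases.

784

Rearranging demand gives qd = 173 - 4p. Without the control the market clears where 173 - 4p = 4p - 19, i.e. p* = 24 and q* = 77.
Since 38 > 24, the floor is binding.
At p = 38: qd = 173 - 4·38 = 21 and qs = 4·38 - 19 = 133.
Quantity traded falls to 21. At q = 21 the demand price is (173 - 21)/4 = 38 and the supply price is (19 + 21)/4 = 10.
Deadweight loss = ½ · (38 - 10) · (77 - 21) = ½ · 28 · 56 = 784.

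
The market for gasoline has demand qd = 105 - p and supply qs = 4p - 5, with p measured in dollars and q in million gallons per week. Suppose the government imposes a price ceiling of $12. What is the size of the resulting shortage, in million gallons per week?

In a free market, 105 - p = 4p - 5 gives the equilibrium p* = 22, q* = 83.
The ceiling of 12 is below the equilibrium price 22, so it binds.
At p = 12: qd = 105 - 12 = 93 and qs = 4·12 - 5 = 43.
Shortage = qd - qs = 93 - 43 = 50.

50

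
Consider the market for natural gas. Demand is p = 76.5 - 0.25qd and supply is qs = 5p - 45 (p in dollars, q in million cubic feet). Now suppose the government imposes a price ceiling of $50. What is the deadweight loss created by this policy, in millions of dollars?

0

Rearranging demand gives qd = 306 - 4p. In a free market, 306 - 4p = 5p - 45 gives the equilibrium p* = 39, q* = 150.
Since 50 is above p* = 39, the ceiling does not bind and the free-market outcome prevails.
Since the control does not bind, no trades are prevented and deadweight loss is zero.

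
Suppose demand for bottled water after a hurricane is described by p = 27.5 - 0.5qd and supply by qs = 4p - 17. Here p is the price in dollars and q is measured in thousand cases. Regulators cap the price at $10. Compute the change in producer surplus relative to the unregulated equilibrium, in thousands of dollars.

Rearranging demand gives qd = 55 - 2p. In a free market, 55 - 2p = 4p - 17 gives the equilibrium p* = 12, q* = 31.
The ceiling of 10 is below the equilibrium price 12, so it binds.
At p = 10: qd = 55 - 2·10 = 35 and qs = 4·10 - 17 = 23.
Producer surplus without the control is ½ · (12 - 4.25) · 31 = 120.125.
With the ceiling, producers sell 23 units at 10, so PS = ½ · (10 - 4.25) · 23 = 66.125.
Change in producer surplus = 66.125 - 120.125 = -54.

-54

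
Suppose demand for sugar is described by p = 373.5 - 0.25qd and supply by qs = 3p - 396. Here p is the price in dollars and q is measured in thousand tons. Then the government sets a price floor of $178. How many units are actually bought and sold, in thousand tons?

414

Rearranging demand gives qd = 1494 - 4p. Equilibrium: 1494 - 4p = 3p - 396, so 1890 = 7p and p* = 270, q* = 414.
The floor of 178 is below the equilibrium price 270, so it is not binding; the market clears at p* = 270, q* = 414.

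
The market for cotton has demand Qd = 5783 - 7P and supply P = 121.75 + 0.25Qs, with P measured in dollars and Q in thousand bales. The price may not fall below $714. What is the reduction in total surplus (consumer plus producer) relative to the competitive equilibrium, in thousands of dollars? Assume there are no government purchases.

199584

Rearranging supply gives Qs = 4P - 487. Equilibrium: 5783 - 7P = 4P - 487, so 6270 = 11P and P* = 570, Q* = 1793.
Because the floor (714) lies above the market-clearing price, it is binding.
At P = 714: Qd = 5783 - 7·714 = 785 and Qs = 4·714 - 487 = 2369.
Quantity traded falls to 785. At Q = 785 the demand price is (5783 - 785)/7 = 714 and the supply price is (487 + 785)/4 = 318.
Deadweight loss = ½ · (714 - 318) · (1793 - 785) = ½ · 396 · 1008 = 199584.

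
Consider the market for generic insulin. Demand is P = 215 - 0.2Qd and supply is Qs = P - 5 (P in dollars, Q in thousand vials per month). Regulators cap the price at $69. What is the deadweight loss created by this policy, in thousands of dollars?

7392.6

Rearranging demand gives Qd = 1075 - 5P. Setting quantity demanded equal to quantity supplied, 1075 - 5P = P - 5, gives P* = 180 and Q* = 175.
Because the ceiling (69) lies below the market-clearing price, it is binding.
At P = 69: Qd = 1075 - 5·69 = 730 and Qs = 69 - 5 = 64.
Quantity traded falls to 64. At Q = 64 the demand price is (1075 - 64)/5 = 202.2 and the supply price is 5 + 64 = 69.
Deadweight loss = ½ · (202.2 - 69) · (175 - 64) = ½ · 133.2 · 111 = 7392.6.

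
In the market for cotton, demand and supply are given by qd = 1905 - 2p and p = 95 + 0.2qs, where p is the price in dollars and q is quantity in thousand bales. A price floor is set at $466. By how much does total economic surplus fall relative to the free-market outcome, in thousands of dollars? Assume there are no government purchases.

22226.4

Rearranging supply gives qs = 5p - 475. In a free market, 1905 - 2p = 5p - 475 gives the equilibrium p* = 340, q* = 1225.
Since 466 > 340, the floor is binding.
At p = 466: qd = 1905 - 2·466 = 973 and qs = 5·466 - 475 = 1855.
Quantity traded falls to 973. At q = 973 the demand price is (1905 - 973)/2 = 466 and the supply price is (475 + 973)/5 = 289.6.
Deadweight loss = ½ · (466 - 289.6) · (1225 - 973) = ½ · 176.4 · 252 = 22226.4.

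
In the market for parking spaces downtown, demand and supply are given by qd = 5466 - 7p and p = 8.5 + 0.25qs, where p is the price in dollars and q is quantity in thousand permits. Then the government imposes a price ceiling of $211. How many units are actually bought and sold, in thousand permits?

Rearranging supply gives qs = 4p - 34. In a free market, 5466 - 7p = 4p - 34 gives the equilibrium p* = 500, q* = 1966.
The ceiling of 211 is below the equilibrium price 500, so it binds.
At p = 211: qd = 5466 - 7·211 = 3989 and qs = 4·211 - 34 = 810.
The quantity actually transacted is the short side, supply: 810.

810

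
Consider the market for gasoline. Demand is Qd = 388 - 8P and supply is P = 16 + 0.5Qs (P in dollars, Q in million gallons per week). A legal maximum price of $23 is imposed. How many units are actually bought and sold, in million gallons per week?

Rearranging supply gives Qs = 2P - 32. Equilibrium: 388 - 8P = 2P - 32, so 420 = 10P and P* = 42, Q* = 52.
Since 23 < 42, the ceiling is binding.
At P = 23: Qd = 388 - 8·23 = 204 and Qs = 2·23 - 32 = 14.
The quantity actually transacted is the short side, supply: 14.

14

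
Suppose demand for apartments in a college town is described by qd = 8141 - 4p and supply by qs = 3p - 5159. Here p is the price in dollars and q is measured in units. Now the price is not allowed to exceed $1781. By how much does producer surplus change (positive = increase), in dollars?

In a free market, 8141 - 4p = 3p - 5159 gives the equilibrium p* = 1900, q* = 541.
The ceiling of 1781 is below the equilibrium price 1900, so it binds.
At p = 1781: qd = 8141 - 4·1781 = 1017 and qs = 3·1781 - 5159 = 184.
Producer surplus without the control is ½ · (1900 - 5159/3) · 541 = 292681/6.
With the ceiling, producers sell 184 units at 1781, so PS = ½ · (1781 - 5159/3) · 184 = 16928/3.
Change in producer surplus = 16928/3 - 292681/6 = -43137.5.

-43137.5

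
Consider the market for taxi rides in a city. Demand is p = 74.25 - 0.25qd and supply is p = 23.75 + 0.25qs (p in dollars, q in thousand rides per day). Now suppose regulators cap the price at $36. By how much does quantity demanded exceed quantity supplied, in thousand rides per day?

Rearranging demand gives qd = 297 - 4p; rearranging supply gives qs = 4p - 95. Equilibrium: 297 - 4p = 4p - 95, so 392 = 8p and p* = 49, q* = 101.
The ceiling of 36 is below the equilibrium price 49, so it binds.
At p = 36: qd = 297 - 4·36 = 153 and qs = 4·36 - 95 = 49.
Shortage = qd - qs = 153 - 49 = 104.

104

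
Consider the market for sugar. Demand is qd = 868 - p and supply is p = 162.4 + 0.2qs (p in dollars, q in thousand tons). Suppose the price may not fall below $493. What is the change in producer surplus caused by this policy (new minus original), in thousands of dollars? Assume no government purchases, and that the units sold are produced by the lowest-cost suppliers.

Rearranging supply gives qs = 5p - 812. Without the control the market clears where 868 - p = 5p - 812, i.e. p* = 280 and q* = 588.
The floor of 493 is above the equilibrium price 280, so it binds.
At p = 493: qd = 868 - 493 = 375 and qs = 5·493 - 812 = 1653.
Producer surplus without the control is ½ · (280 - 162.4) · 588 = 34574.4.
With the floor, 375 units are sold at 493. The supply price at q = 375 is 237.4, so PS = ½ · [(493 - 162.4) + (493 - 237.4)] · 375 = 109912.5.
Change in producer surplus = 109912.5 - 34574.4 = 75338.1.

75338.1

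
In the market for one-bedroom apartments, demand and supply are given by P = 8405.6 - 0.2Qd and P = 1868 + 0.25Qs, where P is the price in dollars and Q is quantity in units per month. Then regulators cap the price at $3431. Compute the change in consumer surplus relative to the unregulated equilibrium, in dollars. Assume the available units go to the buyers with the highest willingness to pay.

6086170.4

Rearranging demand gives Qd = 42028 - 5P; rearranging supply gives Qs = 4P - 7472. In a free market, 42028 - 5P = 4P - 7472 gives the equilibrium P* = 5500, Q* = 14528.
The ceiling of 3431 is below the equilibrium price 5500, so it binds.
At P = 3431: Qd = 42028 - 5·3431 = 24873 and Qs = 4·3431 - 7472 = 6252.
Consumer surplus without the control is ½ · (8405.6 - 5500) · 14528 = 21106278.4.
With the ceiling, 6252 units are sold at 3431 (assume they go to the highest-value buyers). The demand price at Q = 6252 is 7155.2, so CS = ½ · [(8405.6 - 3431) + (7155.2 - 3431)] · 6252 = 27192448.8.
Change in consumer surplus = 27192448.8 - 21106278.4 = 6086170.4.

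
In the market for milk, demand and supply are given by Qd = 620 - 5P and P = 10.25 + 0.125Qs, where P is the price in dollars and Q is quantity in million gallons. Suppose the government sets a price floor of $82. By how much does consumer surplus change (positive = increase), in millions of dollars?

Rearranging supply gives Qs = 8P - 82. Without the control the market clears where 620 - 5P = 8P - 82, i.e. P* = 54 and Q* = 350.
Since 82 > 54, the floor is binding.
At P = 82: Qd = 620 - 5·82 = 210 and Qs = 8·82 - 82 = 574.
Consumer surplus without the control is ½ · (124 - 54) · 350 = 12250.
With the floor, consumers buy 210 units at 82, so CS = ½ · (124 - 82) · 210 = 4410.
Change in consumer surplus = 4410 - 12250 = -7840.

-7840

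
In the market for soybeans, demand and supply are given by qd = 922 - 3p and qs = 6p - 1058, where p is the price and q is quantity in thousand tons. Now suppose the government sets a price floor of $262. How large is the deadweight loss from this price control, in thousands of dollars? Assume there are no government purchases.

3969

Equilibrium: 922 - 3p = 6p - 1058, so 1980 = 9p and p* = 220, q* = 262.
The floor of 262 is above the equilibrium price 220, so it binds.
At p = 262: qd = 922 - 3·262 = 136 and qs = 6·262 - 1058 = 514.
Quantity traded falls to 136. At q = 136 the demand price is (922 - 136)/3 = 262 and the supply price is (1058 + 136)/6 = 199.
Deadweight loss = ½ · (262 - 199) · (262 - 136) = ½ · 63 · 126 = 3969.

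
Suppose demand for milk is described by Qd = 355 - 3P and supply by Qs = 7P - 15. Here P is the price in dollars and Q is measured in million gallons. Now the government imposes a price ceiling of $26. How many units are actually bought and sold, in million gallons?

Without the control the market clears where 355 - 3P = 7P - 15, i.e. P* = 37 and Q* = 244.
Since 26 < 37, the ceiling is binding.
At P = 26: Qd = 355 - 3·26 = 277 and Qs = 7·26 - 15 = 167.
The quantity actually transacted is the short side, supply: 167.

167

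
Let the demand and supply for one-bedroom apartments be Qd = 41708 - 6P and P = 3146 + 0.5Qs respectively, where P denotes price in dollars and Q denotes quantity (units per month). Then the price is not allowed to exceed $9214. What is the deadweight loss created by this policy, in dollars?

Rearranging supply gives Qs = 2P - 6292. In a free market, 41708 - 6P = 2P - 6292 gives the equilibrium P* = 6000, Q* = 5708.
The ceiling of 9214 is above the equilibrium price 6000, so it is not binding; the market clears at P* = 6000, Q* = 5708.
Since the control does not bind, no trades are prevented and deadweight loss is zero.

0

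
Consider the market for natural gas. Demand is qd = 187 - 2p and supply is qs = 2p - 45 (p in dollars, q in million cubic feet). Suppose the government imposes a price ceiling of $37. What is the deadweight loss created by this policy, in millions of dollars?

882

Setting quantity demanded equal to quantity supplied, 187 - 2p = 2p - 45, gives p* = 58 and q* = 71.
The ceiling of 37 is below the equilibrium price 58, so it binds.
At p = 37: qd = 187 - 2·37 = 113 and qs = 2·37 - 45 = 29.
Quantity traded falls to 29. At q = 29 the demand price is (187 - 29)/2 = 79 and the supply price is (45 + 29)/2 = 37.
Deadweight loss = ½ · (79 - 37) · (71 - 29) = ½ · 42 · 42 = 882.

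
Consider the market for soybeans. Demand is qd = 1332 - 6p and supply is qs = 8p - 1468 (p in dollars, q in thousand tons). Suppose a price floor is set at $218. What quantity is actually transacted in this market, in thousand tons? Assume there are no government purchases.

24

Equilibrium: 1332 - 6p = 8p - 1468, so 2800 = 14p and p* = 200, q* = 132.
Because the floor (218) lies above the market-clearing price, it is binding.
At p = 218: qd = 1332 - 6·218 = 24 and qs = 8·218 - 1468 = 276.
The quantity actually transacted is the short side, demand: 24.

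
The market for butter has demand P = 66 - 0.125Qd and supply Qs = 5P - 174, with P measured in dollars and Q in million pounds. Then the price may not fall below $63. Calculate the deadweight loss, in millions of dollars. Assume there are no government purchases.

Rearranging demand gives Qd = 528 - 8P. Equilibrium: 528 - 8P = 5P - 174, so 702 = 13P and P* = 54, Q* = 96.
Because the floor (63) lies above the market-clearing price, it is binding.
At P = 63: Qd = 528 - 8·63 = 24 and Qs = 5·63 - 174 = 141.
Quantity traded falls to 24. At Q = 24 the demand price is (528 - 24)/8 = 63 and the supply price is (174 + 24)/5 = 39.6.
Deadweight loss = ½ · (63 - 39.6) · (96 - 24) = ½ · 23.4 · 72 = 842.4.

842.4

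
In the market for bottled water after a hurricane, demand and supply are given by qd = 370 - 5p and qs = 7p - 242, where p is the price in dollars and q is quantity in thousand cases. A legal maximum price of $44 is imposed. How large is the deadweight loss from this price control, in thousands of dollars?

Equilibrium: 370 - 5p = 7p - 242, so 612 = 12p and p* = 51, q* = 115.
The ceiling of 44 is below the equilibrium price 51, so it binds.
At p = 44: qd = 370 - 5·44 = 150 and qs = 7·44 - 242 = 66.
Quantity traded falls to 66. At q = 66 the demand price is (370 - 66)/5 = 60.8 and the supply price is (242 + 66)/7 = 44.
Deadweight loss = ½ · (60.8 - 44) · (115 - 66) = ½ · 16.8 · 49 = 411.6.

411.6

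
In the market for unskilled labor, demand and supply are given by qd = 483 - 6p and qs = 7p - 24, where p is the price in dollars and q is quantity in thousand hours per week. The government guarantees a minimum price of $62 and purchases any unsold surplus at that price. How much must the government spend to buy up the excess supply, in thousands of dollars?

Setting quantity demanded equal to quantity supplied, 483 - 6p = 7p - 24, gives p* = 39 and q* = 249.
Because the floor (62) lies above the market-clearing price, it is binding.
At p = 62: qd = 483 - 6·62 = 111 and qs = 7·62 - 24 = 410.
Surplus = qs - qd = 299.
Government expenditure = surplus × support price = 299 × 62 = 18538.

18538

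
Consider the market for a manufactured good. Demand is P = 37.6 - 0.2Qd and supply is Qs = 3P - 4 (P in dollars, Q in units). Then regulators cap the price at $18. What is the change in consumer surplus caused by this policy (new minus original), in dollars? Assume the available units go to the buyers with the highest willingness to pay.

Rearranging demand gives Qd = 188 - 5P. Equilibrium: 188 - 5P = 3P - 4, so 192 = 8P and P* = 24, Q* = 68.
Since 18 < 24, the ceiling is binding.
At P = 18: Qd = 188 - 5·18 = 98 and Qs = 3·18 - 4 = 50.
Consumer surplus without the control is ½ · (37.6 - 24) · 68 = 462.4.
With the ceiling, 50 units are sold at 18 (assume they go to the highest-value buyers). The demand price at Q = 50 is 27.6, so CS = ½ · [(37.6 - 18) + (27.6 - 18)] · 50 = 730.
Change in consumer surplus = 730 - 462.4 = 267.6.

267.6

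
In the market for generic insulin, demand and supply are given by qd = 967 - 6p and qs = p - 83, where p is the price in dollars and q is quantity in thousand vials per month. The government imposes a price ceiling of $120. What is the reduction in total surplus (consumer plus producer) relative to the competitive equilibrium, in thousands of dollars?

Equilibrium: 967 - 6p = p - 83, so 1050 = 7p and p* = 150, q* = 67.
The ceiling of 120 is below the equilibrium price 150, so it binds.
At p = 120: qd = 967 - 6·120 = 247 and qs = 120 - 83 = 37.
Quantity traded falls to 37. At q = 37 the demand price is (967 - 37)/6 = 155 and the supply price is 83 + 37 = 120.
Deadweight loss = ½ · (155 - 120) · (67 - 37) = ½ · 35 · 30 = 525.

525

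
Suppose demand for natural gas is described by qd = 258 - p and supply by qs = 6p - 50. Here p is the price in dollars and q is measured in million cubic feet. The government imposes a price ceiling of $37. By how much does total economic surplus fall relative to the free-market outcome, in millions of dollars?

1029

Setting quantity demanded equal to quantity supplied, 258 - p = 6p - 50, gives p* = 44 and q* = 214.
Since 37 < 44, the ceiling is binding.
At p = 37: qd = 258 - 37 = 221 and qs = 6·37 - 50 = 172.
Quantity traded falls to 172. At q = 172 the demand price is 258 - 172 = 86 and the supply price is (50 + 172)/6 = 37.
Deadweight loss = ½ · (86 - 37) · (214 - 172) = ½ · 49 · 42 = 1029.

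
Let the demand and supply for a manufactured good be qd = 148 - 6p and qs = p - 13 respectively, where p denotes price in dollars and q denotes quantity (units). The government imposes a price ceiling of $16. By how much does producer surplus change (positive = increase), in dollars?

Setting quantity demanded equal to quantity supplied, 148 - 6p = p - 13, gives p* = 23 and q* = 10.
Because the ceiling (16) lies below the market-clearing price, it is binding.
At p = 16: qd = 148 - 6·16 = 52 and qs = 16 - 13 = 3.
Producer surplus without the control is ½ · (23 - 13) · 10 = 50.
With the ceiling, producers sell 3 units at 16, so PS = ½ · (16 - 13) · 3 = 4.5.
Change in producer surplus = 4.5 - 50 = -45.5.

-45.5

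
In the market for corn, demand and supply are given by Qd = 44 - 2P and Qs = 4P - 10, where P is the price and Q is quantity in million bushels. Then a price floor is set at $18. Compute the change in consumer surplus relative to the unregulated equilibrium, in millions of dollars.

-153

In a free market, 44 - 2P = 4P - 10 gives the equilibrium P* = 9, Q* = 26.
The floor of 18 is above the equilibrium price 9, so it binds.
At P = 18: Qd = 44 - 2·18 = 8 and Qs = 4·18 - 10 = 62.
Consumer surplus without the control is ½ · (22 - 9) · 26 = 169.
With the floor, consumers buy 8 units at 18, so CS = ½ · (22 - 18) · 8 = 16.
Change in consumer surplus = 16 - 169 = -153.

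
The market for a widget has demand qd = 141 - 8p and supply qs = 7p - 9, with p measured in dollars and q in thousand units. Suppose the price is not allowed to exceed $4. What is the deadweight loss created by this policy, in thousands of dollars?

236.25

Without the control the market clears where 141 - 8p = 7p - 9, i.e. p* = 10 and q* = 61.
The ceiling of 4 is below the equilibrium price 10, so it binds.
At p = 4: qd = 141 - 8·4 = 109 and qs = 7·4 - 9 = 19.
Quantity traded falls to 19. At q = 19 the demand price is (141 - 19)/8 = 15.25 and the supply price is (9 + 19)/7 = 4.
Deadweight loss = ½ · (15.25 - 4) · (61 - 19) = ½ · 11.25 · 42 = 236.25.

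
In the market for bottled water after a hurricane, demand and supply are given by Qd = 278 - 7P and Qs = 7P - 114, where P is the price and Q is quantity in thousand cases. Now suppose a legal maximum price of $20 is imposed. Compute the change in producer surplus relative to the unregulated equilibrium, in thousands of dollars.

-432

Without the control the market clears where 278 - 7P = 7P - 114, i.e. P* = 28 and Q* = 82.
Because the ceiling (20) lies below the market-clearing price, it is binding.
At P = 20: Qd = 278 - 7·20 = 138 and Qs = 7·20 - 114 = 26.
Producer surplus without the control is ½ · (28 - 114/7) · 82 = 3362/7.
With the ceiling, producers sell 26 units at 20, so PS = ½ · (20 - 114/7) · 26 = 338/7.
Change in producer surplus = 338/7 - 3362/7 = -432.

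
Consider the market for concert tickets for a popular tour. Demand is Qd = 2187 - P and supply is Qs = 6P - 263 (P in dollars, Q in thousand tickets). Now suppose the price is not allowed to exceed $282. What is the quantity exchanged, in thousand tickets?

Without the control the market clears where 2187 - P = 6P - 263, i.e. P* = 350 and Q* = 1837.
Since 282 < 350, the ceiling is binding.
At P = 282: Qd = 2187 - 282 = 1905 and Qs = 6·282 - 263 = 1429.
The quantity actually transacted is the short side, supply: 1429.

1429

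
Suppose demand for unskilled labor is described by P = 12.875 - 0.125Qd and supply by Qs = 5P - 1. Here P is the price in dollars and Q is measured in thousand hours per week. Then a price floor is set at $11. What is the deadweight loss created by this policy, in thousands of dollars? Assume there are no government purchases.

93.6

Rearranging demand gives Qd = 103 - 8P. In a free market, 103 - 8P = 5P - 1 gives the equilibrium P* = 8, Q* = 39.
Because the floor (11) lies above the market-clearing price, it is binding.
At P = 11: Qd = 103 - 8·11 = 15 and Qs = 5·11 - 1 = 54.
Quantity traded falls to 15. At Q = 15 the demand price is (103 - 15)/8 = 11 and the supply price is (1 + 15)/5 = 3.2.
Deadweight loss = ½ · (11 - 3.2) · (39 - 15) = ½ · 7.8 · 24 = 93.6.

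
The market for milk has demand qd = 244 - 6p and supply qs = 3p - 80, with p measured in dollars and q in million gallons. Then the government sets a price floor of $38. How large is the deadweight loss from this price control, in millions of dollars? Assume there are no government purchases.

In a free market, 244 - 6p = 3p - 80 gives the equilibrium p* = 36, q* = 28.
The floor of 38 is above the equilibrium price 36, so it binds.
At p = 38: qd = 244 - 6·38 = 16 and qs = 3·38 - 80 = 34.
Quantity traded falls to 16. At q = 16 the demand price is (244 - 16)/6 = 38 and the supply price is (80 + 16)/3 = 32.
Deadweight loss = ½ · (38 - 32) · (28 - 16) = ½ · 6 · 12 = 36.

36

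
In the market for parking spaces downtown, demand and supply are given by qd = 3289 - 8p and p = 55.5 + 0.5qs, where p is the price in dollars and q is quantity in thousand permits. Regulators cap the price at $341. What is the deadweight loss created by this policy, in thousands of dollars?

Rearranging supply gives qs = 2p - 111. Setting quantity demanded equal to quantity supplied, 3289 - 8p = 2p - 111, gives p* = 340 and q* = 569.
The ceiling of 341 is above the equilibrium price 340, so it is not binding; the market clears at p* = 340, q* = 569.
Since the control does not bind, no trades are prevented and deadweight loss is zero.

0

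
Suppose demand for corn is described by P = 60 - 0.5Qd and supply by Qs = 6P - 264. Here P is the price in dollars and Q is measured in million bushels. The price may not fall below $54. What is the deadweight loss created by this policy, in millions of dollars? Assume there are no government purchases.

48

Rearranging demand gives Qd = 120 - 2P. Equilibrium: 120 - 2P = 6P - 264, so 384 = 8P and P* = 48, Q* = 24.
The floor of 54 is above the equilibrium price 48, so it binds.
At P = 54: Qd = 120 - 2·54 = 12 and Qs = 6·54 - 264 = 60.
Quantity traded falls to 12. At Q = 12 the demand price is (120 - 12)/2 = 54 and the supply price is (264 + 12)/6 = 46.
Deadweight loss = ½ · (54 - 46) · (24 - 12) = ½ · 8 · 12 = 48.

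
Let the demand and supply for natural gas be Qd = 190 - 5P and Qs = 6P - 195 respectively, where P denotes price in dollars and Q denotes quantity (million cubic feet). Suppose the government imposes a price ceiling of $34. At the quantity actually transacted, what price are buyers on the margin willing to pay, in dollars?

Equilibrium: 190 - 5P = 6P - 195, so 385 = 11P and P* = 35, Q* = 15.
Since 34 < 35, the ceiling is binding.
At P = 34: Qd = 190 - 5·34 = 20 and Qs = 6·34 - 195 = 9.
Only 9 units reach the market. On the demand curve, the marginal buyer's willingness to pay at Q = 9 is (190 - 9)/5 = 36.2.

36.2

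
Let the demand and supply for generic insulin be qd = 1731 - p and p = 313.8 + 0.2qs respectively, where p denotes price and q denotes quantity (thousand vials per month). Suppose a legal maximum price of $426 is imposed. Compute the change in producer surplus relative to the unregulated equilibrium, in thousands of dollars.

-108004

Rearranging supply gives qs = 5p - 1569. Without the control the market clears where 1731 - p = 5p - 1569, i.e. p* = 550 and q* = 1181.
The ceiling of 426 is below the equilibrium price 550, so it binds.
At p = 426: qd = 1731 - 426 = 1305 and qs = 5·426 - 1569 = 561.
Producer surplus without the control is ½ · (550 - 313.8) · 1181 = 139476.1.
With the ceiling, producers sell 561 units at 426, so PS = ½ · (426 - 313.8) · 561 = 31472.1.
Change in producer surplus = 31472.1 - 139476.1 = -108004.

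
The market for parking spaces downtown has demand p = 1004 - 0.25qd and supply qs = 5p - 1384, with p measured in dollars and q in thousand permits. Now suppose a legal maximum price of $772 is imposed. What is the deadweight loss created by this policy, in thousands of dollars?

0

Rearranging demand gives qd = 4016 - 4p. Setting quantity demanded equal to quantity supplied, 4016 - 4p = 5p - 1384, gives p* = 600 and q* = 1616.
The ceiling of 772 is above the equilibrium price 600, so it is not binding; the market clears at p* = 600, q* = 1616.
Since the control does not bind, no trades are prevented and deadweight loss is zero.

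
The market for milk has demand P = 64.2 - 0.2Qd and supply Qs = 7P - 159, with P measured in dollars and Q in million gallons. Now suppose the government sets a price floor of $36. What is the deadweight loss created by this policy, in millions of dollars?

0

Rearranging demand gives Qd = 321 - 5P. Without the control the market clears where 321 - 5P = 7P - 159, i.e. P* = 40 and Q* = 121.
The floor of 36 is below the equilibrium price 40, so it is not binding; the market clears at P* = 40, Q* = 121.
Since the control does not bind, no trades are prevented and deadweight loss is zero.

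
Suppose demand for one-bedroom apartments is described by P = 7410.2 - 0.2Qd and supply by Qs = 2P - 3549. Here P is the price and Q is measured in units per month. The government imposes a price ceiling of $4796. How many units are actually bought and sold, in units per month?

Rearranging demand gives Qd = 37051 - 5P. In a free market, 37051 - 5P = 2P - 3549 gives the equilibrium P* = 5800, Q* = 8051.
Since 4796 < 5800, the ceiling is binding.
At P = 4796: Qd = 37051 - 5·4796 = 13071 and Qs = 2·4796 - 3549 = 6043.
The quantity actually transacted is the short side, supply: 6043.

6043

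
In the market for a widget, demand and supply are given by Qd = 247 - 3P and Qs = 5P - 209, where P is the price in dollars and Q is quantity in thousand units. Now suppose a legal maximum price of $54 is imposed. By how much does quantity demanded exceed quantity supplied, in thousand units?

24

Equilibrium: 247 - 3P = 5P - 209, so 456 = 8P and P* = 57, Q* = 76.
Because the ceiling (54) lies below the market-clearing price, it is binding.
At P = 54: Qd = 247 - 3·54 = 85 and Qs = 5·54 - 209 = 61.
Shortage = Qd - Qs = 85 - 61 = 24.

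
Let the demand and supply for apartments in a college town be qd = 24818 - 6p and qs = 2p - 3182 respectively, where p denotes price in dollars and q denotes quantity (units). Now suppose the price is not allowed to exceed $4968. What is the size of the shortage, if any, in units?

Setting quantity demanded equal to quantity supplied, 24818 - 6p = 2p - 3182, gives p* = 3500 and q* = 3818.
Since 4968 is above p* = 3500, the ceiling does not bind and the free-market outcome prevails.
Since the control does not bind, there is no shortage.

0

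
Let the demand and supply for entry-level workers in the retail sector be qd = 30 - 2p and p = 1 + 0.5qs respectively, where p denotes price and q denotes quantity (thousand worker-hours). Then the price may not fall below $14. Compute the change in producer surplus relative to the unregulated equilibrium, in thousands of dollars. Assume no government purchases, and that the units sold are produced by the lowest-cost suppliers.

-24

Rearranging supply gives qs = 2p - 2. Setting quantity demanded equal to quantity supplied, 30 - 2p = 2p - 2, gives p* = 8 and q* = 14.
Since 14 > 8, the floor is binding.
At p = 14: qd = 30 - 2·14 = 2 and qs = 2·14 - 2 = 26.
Producer surplus without the control is ½ · (8 - 1) · 14 = 49.
With the floor, 2 units are sold at 14. The supply price at q = 2 is 2, so PS = ½ · [(14 - 1) + (14 - 2)] · 2 = 25.
Change in producer surplus = 25 - 49 = -24.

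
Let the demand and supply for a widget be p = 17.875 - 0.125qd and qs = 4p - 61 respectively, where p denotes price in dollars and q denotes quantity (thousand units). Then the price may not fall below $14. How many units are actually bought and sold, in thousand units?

7

Rearranging demand gives qd = 143 - 8p. Setting quantity demanded equal to quantity supplied, 143 - 8p = 4p - 61, gives p* = 17 and q* = 7.
The floor of 14 is below the equilibrium price 17, so it is not binding; the market clears at p* = 17, q* = 7.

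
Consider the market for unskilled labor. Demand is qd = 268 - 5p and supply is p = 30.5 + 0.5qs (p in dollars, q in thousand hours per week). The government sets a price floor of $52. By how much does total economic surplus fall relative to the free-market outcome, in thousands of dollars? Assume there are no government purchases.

218.75

Rearranging supply gives qs = 2p - 61. Setting quantity demanded equal to quantity supplied, 268 - 5p = 2p - 61, gives p* = 47 and q* = 33.
The floor of 52 is above the equilibrium price 47, so it binds.
At p = 52: qd = 268 - 5·52 = 8 and qs = 2·52 - 61 = 43.
Quantity traded falls to 8. At q = 8 the demand price is (268 - 8)/5 = 52 and the supply price is (61 + 8)/2 = 34.5.
Deadweight loss = ½ · (52 - 34.5) · (33 - 8) = ½ · 17.5 · 25 = 218.75.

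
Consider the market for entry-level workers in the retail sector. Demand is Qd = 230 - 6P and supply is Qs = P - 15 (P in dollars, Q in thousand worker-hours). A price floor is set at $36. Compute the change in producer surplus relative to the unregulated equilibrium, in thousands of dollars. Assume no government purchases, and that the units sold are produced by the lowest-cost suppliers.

Equilibrium: 230 - 6P = P - 15, so 245 = 7P and P* = 35, Q* = 20.
Since 36 > 35, the floor is binding.
At P = 36: Qd = 230 - 6·36 = 14 and Qs = 36 - 15 = 21.
Producer surplus without the control is ½ · (35 - 15) · 20 = 200.
With the floor, 14 units are sold at 36. The supply price at Q = 14 is 29, so PS = ½ · [(36 - 15) + (36 - 29)] · 14 = 196.
Change in producer surplus = 196 - 200 = -4.

-4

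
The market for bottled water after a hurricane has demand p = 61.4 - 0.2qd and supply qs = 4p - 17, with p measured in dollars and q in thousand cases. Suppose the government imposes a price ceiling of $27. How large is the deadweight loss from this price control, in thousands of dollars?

Rearranging demand gives qd = 307 - 5p. Setting quantity demanded equal to quantity supplied, 307 - 5p = 4p - 17, gives p* = 36 and q* = 127.
Since 27 < 36, the ceiling is binding.
At p = 27: qd = 307 - 5·27 = 172 and qs = 4·27 - 17 = 91.
Quantity traded falls to 91. At q = 91 the demand price is (307 - 91)/5 = 43.2 and the supply price is (17 + 91)/4 = 27.
Deadweight loss = ½ · (43.2 - 27) · (127 - 91) = ½ · 16.2 · 36 = 291.6.

291.6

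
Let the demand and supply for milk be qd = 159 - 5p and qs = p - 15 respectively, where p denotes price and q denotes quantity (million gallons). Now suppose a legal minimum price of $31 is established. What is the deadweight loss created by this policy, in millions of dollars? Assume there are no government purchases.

Without the control the market clears where 159 - 5p = p - 15, i.e. p* = 29 and q* = 14.
Because the floor (31) lies above the market-clearing price, it is binding.
At p = 31: qd = 159 - 5·31 = 4 and qs = 31 - 15 = 16.
Quantity traded falls to 4. At q = 4 the demand price is (159 - 4)/5 = 31 and the supply price is 15 + 4 = 19.
Deadweight loss = ½ · (31 - 19) · (14 - 4) = ½ · 12 · 10 = 60.

60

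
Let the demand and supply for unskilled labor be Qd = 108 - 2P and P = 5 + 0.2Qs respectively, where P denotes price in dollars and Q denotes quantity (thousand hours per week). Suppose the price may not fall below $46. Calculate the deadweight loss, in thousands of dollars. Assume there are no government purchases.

Rearranging supply gives Qs = 5P - 25. Equilibrium: 108 - 2P = 5P - 25, so 133 = 7P and P* = 19, Q* = 70.
Since 46 > 19, the floor is binding.
At P = 46: Qd = 108 - 2·46 = 16 and Qs = 5·46 - 25 = 205.
Quantity traded falls to 16. At Q = 16 the demand price is (108 - 16)/2 = 46 and the supply price is (25 + 16)/5 = 8.2.
Deadweight loss = ½ · (46 - 8.2) · (70 - 16) = ½ · 37.8 · 54 = 1020.6.

1020.6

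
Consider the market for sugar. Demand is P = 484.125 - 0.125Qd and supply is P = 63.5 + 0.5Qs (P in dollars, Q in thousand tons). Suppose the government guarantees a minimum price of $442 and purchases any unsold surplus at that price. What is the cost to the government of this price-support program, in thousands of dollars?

185640

Rearranging demand gives Qd = 3873 - 8P; rearranging supply gives Qs = 2P - 127. Without the control the market clears where 3873 - 8P = 2P - 127, i.e. P* = 400 and Q* = 673.
Because the floor (442) lies above the market-clearing price, it is binding.
At P = 442: Qd = 3873 - 8·442 = 337 and Qs = 2·442 - 127 = 757.
Surplus = Qs - Qd = 420.
Government expenditure = surplus × support price = 420 × 442 = 185640.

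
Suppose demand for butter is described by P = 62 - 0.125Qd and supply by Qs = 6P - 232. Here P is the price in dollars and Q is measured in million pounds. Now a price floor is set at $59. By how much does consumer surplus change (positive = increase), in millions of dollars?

-364

Rearranging demand gives Qd = 496 - 8P. Equilibrium: 496 - 8P = 6P - 232, so 728 = 14P and P* = 52, Q* = 80.
Because the floor (59) lies above the market-clearing price, it is binding.
At P = 59: Qd = 496 - 8·59 = 24 and Qs = 6·59 - 232 = 122.
Consumer surplus without the control is ½ · (62 - 52) · 80 = 400.
With the floor, consumers buy 24 units at 59, so CS = ½ · (62 - 59) · 24 = 36.
Change in consumer surplus = 36 - 400 = -364.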